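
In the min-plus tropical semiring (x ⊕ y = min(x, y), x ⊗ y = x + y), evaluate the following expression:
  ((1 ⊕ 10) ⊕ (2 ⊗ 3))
((1 ⊕ 10) ⊕ (2 ⊗ 3)) = 1

Expand innermost to outermost. Recall ⊕ takes the minimum of its arguments and ⊗ takes their sum. Working out the expression ((1 ⊕ 10) ⊕ (2 ⊗ 3)) gives 1.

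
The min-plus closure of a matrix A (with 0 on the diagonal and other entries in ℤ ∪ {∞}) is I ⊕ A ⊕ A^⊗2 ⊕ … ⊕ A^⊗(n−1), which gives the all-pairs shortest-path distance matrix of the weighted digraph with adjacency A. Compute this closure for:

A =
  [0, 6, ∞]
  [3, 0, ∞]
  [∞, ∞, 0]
Closure =
  [0, 6, ∞]
  [3, 0, ∞]
  [∞, ∞, 0]

This is the Floyd-Warshall all-pairs shortest-path computation. For each intermediate vertex k = 0, 1, …, 2, update dist[i][j] ← min(dist[i][j], dist[i][k] + dist[k][j]). The final matrix gives, for each (i, j), the minimum total weight of any directed path from i to j (possibly empty when i = j).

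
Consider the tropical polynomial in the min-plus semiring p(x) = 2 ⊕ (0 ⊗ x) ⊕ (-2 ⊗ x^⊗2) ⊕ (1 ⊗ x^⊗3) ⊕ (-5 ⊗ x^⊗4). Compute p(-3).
p(-3) = -17

A tropical monomial a ⊗ x^⊗i evaluates to a + i · x. Evaluating each term at x = -3:
  Term 0 contributes 2 + 0 · -3 = 2
  Term 1 contributes 0 + 1 · -3 = -3
  Term 2 contributes -2 + 2 · -3 = -8
  Term 3 contributes 1 + 3 · -3 = -8
  Term 4 contributes -5 + 4 · -3 = -17
p(-3) = ⊕ of these = min[2, -3, -8, -8, -17] = -17.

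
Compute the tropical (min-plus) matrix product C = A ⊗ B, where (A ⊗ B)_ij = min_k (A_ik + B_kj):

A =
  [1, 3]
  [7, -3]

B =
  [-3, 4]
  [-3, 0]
A ⊗ B =
  [-2, 3]
  [-6, -3]

Apply the min-plus product entry-by-entry:
  C[0][0] = min over k of (A[0][0] + B[0][0] = 1 + -3 = -2, A[0][1] + B[1][0] = 3 + -3 = 0) = -2 (attained at k = 0)
  C[0][1] = min over k of (A[0][0] + B[0][1] = 1 + 4 = 5, A[0][1] + B[1][1] = 3 + 0 = 3) = 3 (attained at k = 1)
  C[1][0] = min over k of (A[1][0] + B[0][0] = 7 + -3 = 4, A[1][1] + B[1][0] = -3 + -3 = -6) = -6 (attained at k = 1)
  C[1][1] = min over k of (A[1][0] + B[0][1] = 7 + 4 = 11, A[1][1] + B[1][1] = -3 + 0 = -3) = -3 (attained at k = 1)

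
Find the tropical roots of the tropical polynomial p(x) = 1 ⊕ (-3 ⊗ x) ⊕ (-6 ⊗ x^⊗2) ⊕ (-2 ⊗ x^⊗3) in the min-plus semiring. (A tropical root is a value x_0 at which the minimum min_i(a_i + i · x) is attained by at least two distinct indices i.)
Roots: {-4, 3, 4}

Each tropical root is a break point of the lower envelope of the lines y = a_i + i · x (there are 4 lines, with slopes 0, 1, ..., 3). Only the lines that attain the minimum somewhere contribute to roots; other lines are dominated. Here the surviving (envelope) indices are i = 3, i = 2, i = 1, i = 0.
Intersections between consecutive envelope lines give the roots: for adjacent envelope indices i < j the intersection is x = (a_i − a_j) / (j − i). Reading off the sorted break points: {-4, 3, 4}.
Verification: at each break x_0, at least two indices attain the minimum of min_i(a_i + i · x_0).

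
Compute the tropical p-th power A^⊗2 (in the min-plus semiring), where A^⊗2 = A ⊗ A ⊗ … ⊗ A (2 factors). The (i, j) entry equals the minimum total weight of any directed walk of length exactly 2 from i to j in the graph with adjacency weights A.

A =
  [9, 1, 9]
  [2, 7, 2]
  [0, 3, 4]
A^⊗2 =
  [3, 8, 3]
  [2, 3, 6]
  [4, 1, 5]

Each entry (A^⊗2)_ij equals the minimum over all length-2 walks i = v_0 → v_1 → … → v_2 = j of Σ_t A[v_t][v_{t+1}]. For example, for (i, j) = (0, 2) we minimise over 3 possible intermediate vertex sequences; the minimum is 3, attained along the walk 0 → 1 → 2.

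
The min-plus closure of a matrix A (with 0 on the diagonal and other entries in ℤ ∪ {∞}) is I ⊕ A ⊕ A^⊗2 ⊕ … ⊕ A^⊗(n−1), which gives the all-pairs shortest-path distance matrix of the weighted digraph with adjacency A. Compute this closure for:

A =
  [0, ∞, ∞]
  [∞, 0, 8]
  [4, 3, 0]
Closure =
  [0, ∞, ∞]
  [12, 0, 8]
  [4, 3, 0]

This is the Floyd-Warshall all-pairs shortest-path computation. For each intermediate vertex k = 0, 1, …, 2, update dist[i][j] ← min(dist[i][j], dist[i][k] + dist[k][j]). The final matrix gives, for each (i, j), the minimum total weight of any directed path from i to j (possibly empty when i = j).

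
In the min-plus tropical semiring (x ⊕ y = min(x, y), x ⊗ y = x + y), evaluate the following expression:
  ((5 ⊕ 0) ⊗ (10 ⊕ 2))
((5 ⊕ 0) ⊗ (10 ⊕ 2)) = 2

Expand innermost to outermost. Recall ⊕ takes the minimum of its arguments and ⊗ takes their sum. Working out the expression ((5 ⊕ 0) ⊗ (10 ⊕ 2)) gives 2.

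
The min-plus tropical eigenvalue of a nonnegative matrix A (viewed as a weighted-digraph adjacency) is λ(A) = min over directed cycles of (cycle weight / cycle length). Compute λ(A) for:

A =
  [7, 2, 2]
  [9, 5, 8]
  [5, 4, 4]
λ(A) = 7/2

Enumerate directed cycles and compute their means (weight / length). Sample:
  cycle 0 → 0: weight = 7, length = 1, mean = 7/1 ≈ 7.000
  cycle 1 → 1: weight = 5, length = 1, mean = 5/1 ≈ 5.000
  cycle 2 → 2: weight = 4, length = 1, mean = 4/1 ≈ 4.000
  cycle 0 → 1 → 0: weight = 11, length = 2, mean = 11/2 ≈ 5.500
  cycle 0 → 2 → 0: weight = 7, length = 2, mean = 7/2 ≈ 3.500
  cycle 1 → 0 → 1: weight = 11, length = 2, mean = 11/2 ≈ 5.500
Minimum mean = 3.500, attained e.g. along the cycle 0 → 2 → 0 with weight 7 and length 2. So λ(A) = 7/2 = 7/2.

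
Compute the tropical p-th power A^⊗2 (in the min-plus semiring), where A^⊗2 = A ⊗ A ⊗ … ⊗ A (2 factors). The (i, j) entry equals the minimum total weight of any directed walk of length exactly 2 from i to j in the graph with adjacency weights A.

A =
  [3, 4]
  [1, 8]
A^⊗2 =
  [5, 7]
  [4, 5]

Each entry (A^⊗2)_ij equals the minimum over all length-2 walks i = v_0 → v_1 → … → v_2 = j of Σ_t A[v_t][v_{t+1}]. For example, for (i, j) = (0, 1) we minimise over 2 possible intermediate vertex sequences; the minimum is 7, attained along the walk 0 → 0 → 1.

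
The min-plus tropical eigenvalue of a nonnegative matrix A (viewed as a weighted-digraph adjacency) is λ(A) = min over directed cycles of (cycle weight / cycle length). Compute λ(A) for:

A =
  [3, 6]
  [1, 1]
λ(A) = 1

Enumerate directed cycles and compute their means (weight / length). Sample:
  cycle 0 → 0: weight = 3, length = 1, mean = 3/1 ≈ 3.000
  cycle 1 → 1: weight = 1, length = 1, mean = 1/1 ≈ 1.000
  cycle 0 → 1 → 0: weight = 7, length = 2, mean = 7/2 ≈ 3.500
  cycle 1 → 0 → 1: weight = 7, length = 2, mean = 7/2 ≈ 3.500
Minimum mean = 1.000, attained e.g. along the cycle 1 → 1 with weight 1 and length 1. So λ(A) = 1/1 = 1.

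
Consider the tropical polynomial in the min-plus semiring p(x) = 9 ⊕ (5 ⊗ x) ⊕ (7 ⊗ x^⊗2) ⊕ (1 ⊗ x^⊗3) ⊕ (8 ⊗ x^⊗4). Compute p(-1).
p(-1) = -2

A tropical monomial a ⊗ x^⊗i evaluates to a + i · x. Evaluating each term at x = -1:
  Term 0 contributes 9 + 0 · -1 = 9
  Term 1 contributes 5 + 1 · -1 = 4
  Term 2 contributes 7 + 2 · -1 = 5
  Term 3 contributes 1 + 3 · -1 = -2
  Term 4 contributes 8 + 4 · -1 = 4
p(-1) = ⊕ of these = min[9, 4, 5, -2, 4] = -2.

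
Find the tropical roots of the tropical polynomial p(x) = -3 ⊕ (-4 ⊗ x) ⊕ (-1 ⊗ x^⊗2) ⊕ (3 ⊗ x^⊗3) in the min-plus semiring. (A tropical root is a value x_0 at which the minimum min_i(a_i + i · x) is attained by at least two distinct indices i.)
Roots: {-4, -3, 1}

Each tropical root is a break point of the lower envelope of the lines y = a_i + i · x (there are 4 lines, with slopes 0, 1, ..., 3). Only the lines that attain the minimum somewhere contribute to roots; other lines are dominated. Here the surviving (envelope) indices are i = 3, i = 2, i = 1, i = 0.
Intersections between consecutive envelope lines give the roots: for adjacent envelope indices i < j the intersection is x = (a_i − a_j) / (j − i). Reading off the sorted break points: {-4, -3, 1}.
Verification: at each break x_0, at least two indices attain the minimum of min_i(a_i + i · x_0).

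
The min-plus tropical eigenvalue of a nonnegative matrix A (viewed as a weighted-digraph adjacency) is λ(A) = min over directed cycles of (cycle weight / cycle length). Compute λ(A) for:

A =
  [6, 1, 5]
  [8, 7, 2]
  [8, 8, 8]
λ(A) = 11/3

Enumerate directed cycles and compute their means (weight / length). Sample:
  cycle 0 → 0: weight = 6, length = 1, mean = 6/1 ≈ 6.000
  cycle 1 → 1: weight = 7, length = 1, mean = 7/1 ≈ 7.000
  cycle 2 → 2: weight = 8, length = 1, mean = 8/1 ≈ 8.000
  cycle 0 → 1 → 0: weight = 9, length = 2, mean = 9/2 ≈ 4.500
  cycle 0 → 2 → 0: weight = 13, length = 2, mean = 13/2 ≈ 6.500
  cycle 1 → 0 → 1: weight = 9, length = 2, mean = 9/2 ≈ 4.500
Minimum mean = 3.667, attained e.g. along the cycle 0 → 1 → 2 → 0 with weight 11 and length 3. So λ(A) = 11/3 = 11/3.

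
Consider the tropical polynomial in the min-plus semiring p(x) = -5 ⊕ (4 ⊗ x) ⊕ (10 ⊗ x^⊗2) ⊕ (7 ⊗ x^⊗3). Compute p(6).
p(6) = -5

A tropical monomial a ⊗ x^⊗i evaluates to a + i · x. Evaluating each term at x = 6:
  Term 0 contributes -5 + 0 · 6 = -5
  Term 1 contributes 4 + 1 · 6 = 10
  Term 2 contributes 10 + 2 · 6 = 22
  Term 3 contributes 7 + 3 · 6 = 25
p(6) = ⊕ of these = min[-5, 10, 22, 25] = -5.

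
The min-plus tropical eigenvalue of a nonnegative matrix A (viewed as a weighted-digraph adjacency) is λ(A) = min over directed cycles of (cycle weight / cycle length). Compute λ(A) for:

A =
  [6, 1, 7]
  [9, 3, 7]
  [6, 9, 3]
λ(A) = 3

Enumerate directed cycles and compute their means (weight / length). Sample:
  cycle 0 → 0: weight = 6, length = 1, mean = 6/1 ≈ 6.000
  cycle 1 → 1: weight = 3, length = 1, mean = 3/1 ≈ 3.000
  cycle 2 → 2: weight = 3, length = 1, mean = 3/1 ≈ 3.000
  cycle 0 → 1 → 0: weight = 10, length = 2, mean = 10/2 ≈ 5.000
  cycle 0 → 2 → 0: weight = 13, length = 2, mean = 13/2 ≈ 6.500
  cycle 1 → 0 → 1: weight = 10, length = 2, mean = 10/2 ≈ 5.000
Minimum mean = 3.000, attained e.g. along the cycle 1 → 1 with weight 3 and length 1. So λ(A) = 3/1 = 3.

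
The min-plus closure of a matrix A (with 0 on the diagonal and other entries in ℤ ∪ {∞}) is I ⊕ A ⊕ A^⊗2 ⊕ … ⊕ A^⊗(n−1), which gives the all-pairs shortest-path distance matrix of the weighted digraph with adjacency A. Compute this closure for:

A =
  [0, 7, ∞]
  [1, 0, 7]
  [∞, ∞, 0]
Closure =
  [0, 7, 14]
  [1, 0, 7]
  [∞, ∞, 0]

This is the Floyd-Warshall all-pairs shortest-path computation. For each intermediate vertex k = 0, 1, …, 2, update dist[i][j] ← min(dist[i][j], dist[i][k] + dist[k][j]). The final matrix gives, for each (i, j), the minimum total weight of any directed path from i to j (possibly empty when i = j).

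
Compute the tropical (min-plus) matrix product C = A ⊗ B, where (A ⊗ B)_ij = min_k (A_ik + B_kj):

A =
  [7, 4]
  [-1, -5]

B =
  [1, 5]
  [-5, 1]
A ⊗ B =
  [-1, 5]
  [-10, -4]

Apply the min-plus product entry-by-entry:
  C[0][0] = min over k of (A[0][0] + B[0][0] = 7 + 1 = 8, A[0][1] + B[1][0] = 4 + -5 = -1) = -1 (attained at k = 1)
  C[0][1] = min over k of (A[0][0] + B[0][1] = 7 + 5 = 12, A[0][1] + B[1][1] = 4 + 1 = 5) = 5 (attained at k = 1)
  C[1][0] = min over k of (A[1][0] + B[0][0] = -1 + 1 = 0, A[1][1] + B[1][0] = -5 + -5 = -10) = -10 (attained at k = 1)
  C[1][1] = min over k of (A[1][0] + B[0][1] = -1 + 5 = 4, A[1][1] + B[1][1] = -5 + 1 = -4) = -4 (attained at k = 1)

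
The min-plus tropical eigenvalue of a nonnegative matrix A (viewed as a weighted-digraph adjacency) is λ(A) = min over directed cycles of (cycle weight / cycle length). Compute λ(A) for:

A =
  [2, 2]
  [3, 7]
λ(A) = 2

Enumerate directed cycles and compute their means (weight / length). Sample:
  cycle 0 → 0: weight = 2, length = 1, mean = 2/1 ≈ 2.000
  cycle 1 → 1: weight = 7, length = 1, mean = 7/1 ≈ 7.000
  cycle 0 → 1 → 0: weight = 5, length = 2, mean = 5/2 ≈ 2.500
  cycle 1 → 0 → 1: weight = 5, length = 2, mean = 5/2 ≈ 2.500
Minimum mean = 2.000, attained e.g. along the cycle 0 → 0 with weight 2 and length 1. So λ(A) = 2/1 = 2.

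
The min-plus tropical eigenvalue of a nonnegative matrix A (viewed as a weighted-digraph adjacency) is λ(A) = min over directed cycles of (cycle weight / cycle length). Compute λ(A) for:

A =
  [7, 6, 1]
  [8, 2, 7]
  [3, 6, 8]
λ(A) = 2

Enumerate directed cycles and compute their means (weight / length). Sample:
  cycle 0 → 0: weight = 7, length = 1, mean = 7/1 ≈ 7.000
  cycle 1 → 1: weight = 2, length = 1, mean = 2/1 ≈ 2.000
  cycle 2 → 2: weight = 8, length = 1, mean = 8/1 ≈ 8.000
  cycle 0 → 1 → 0: weight = 14, length = 2, mean = 14/2 ≈ 7.000
  cycle 0 → 2 → 0: weight = 4, length = 2, mean = 4/2 ≈ 2.000
  cycle 1 → 0 → 1: weight = 14, length = 2, mean = 14/2 ≈ 7.000
Minimum mean = 2.000, attained e.g. along the cycle 1 → 1 with weight 2 and length 1. So λ(A) = 2/1 = 2.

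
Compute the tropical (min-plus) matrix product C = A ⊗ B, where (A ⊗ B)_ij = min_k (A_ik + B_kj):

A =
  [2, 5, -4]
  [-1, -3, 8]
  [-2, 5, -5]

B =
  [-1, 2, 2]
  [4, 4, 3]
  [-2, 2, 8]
A ⊗ B =
  [-6, -2, 4]
  [-2, 1, 0]
  [-7, -3, 0]

Apply the min-plus product entry-by-entry:
  C[0][0] = min over k of (A[0][0] + B[0][0] = 2 + -1 = 1, A[0][1] + B[1][0] = 5 + 4 = 9, A[0][2] + B[2][0] = -4 + -2 = -6) = -6 (attained at k = 2)
  C[0][1] = min over k of (A[0][0] + B[0][1] = 2 + 2 = 4, A[0][1] + B[1][1] = 5 + 4 = 9, A[0][2] + B[2][1] = -4 + 2 = -2) = -2 (attained at k = 2)
  C[0][2] = min over k of (A[0][0] + B[0][2] = 2 + 2 = 4, A[0][1] + B[1][2] = 5 + 3 = 8, A[0][2] + B[2][2] = -4 + 8 = 4) = 4 (attained at k = 0)
  C[1][0] = min over k of (A[1][0] + B[0][0] = -1 + -1 = -2, A[1][1] + B[1][0] = -3 + 4 = 1, A[1][2] + B[2][0] = 8 + -2 = 6) = -2 (attained at k = 0)
  C[1][1] = min over k of (A[1][0] + B[0][1] = -1 + 2 = 1, A[1][1] + B[1][1] = -3 + 4 = 1, A[1][2] + B[2][1] = 8 + 2 = 10) = 1 (attained at k = 0)
  C[1][2] = min over k of (A[1][0] + B[0][2] = -1 + 2 = 1, A[1][1] + B[1][2] = -3 + 3 = 0, A[1][2] + B[2][2] = 8 + 8 = 16) = 0 (attained at k = 1)
  C[2][0] = min over k of (A[2][0] + B[0][0] = -2 + -1 = -3, A[2][1] + B[1][0] = 5 + 4 = 9, A[2][2] + B[2][0] = -5 + -2 = -7) = -7 (attained at k = 2)
  C[2][1] = min over k of (A[2][0] + B[0][1] = -2 + 2 = 0, A[2][1] + B[1][1] = 5 + 4 = 9, A[2][2] + B[2][1] = -5 + 2 = -3) = -3 (attained at k = 2)
  C[2][2] = min over k of (A[2][0] + B[0][2] = -2 + 2 = 0, A[2][1] + B[1][2] = 5 + 3 = 8, A[2][2] + B[2][2] = -5 + 8 = 3) = 0 (attained at k = 0)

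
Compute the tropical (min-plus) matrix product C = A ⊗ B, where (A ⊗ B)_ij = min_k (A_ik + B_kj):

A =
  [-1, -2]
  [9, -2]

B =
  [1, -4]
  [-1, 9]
A ⊗ B =
  [-3, -5]
  [-3, 5]

Apply the min-plus product entry-by-entry:
  C[0][0] = min over k of (A[0][0] + B[0][0] = -1 + 1 = 0, A[0][1] + B[1][0] = -2 + -1 = -3) = -3 (attained at k = 1)
  C[0][1] = min over k of (A[0][0] + B[0][1] = -1 + -4 = -5, A[0][1] + B[1][1] = -2 + 9 = 7) = -5 (attained at k = 0)
  C[1][0] = min over k of (A[1][0] + B[0][0] = 9 + 1 = 10, A[1][1] + B[1][0] = -2 + -1 = -3) = -3 (attained at k = 1)
  C[1][1] = min over k of (A[1][0] + B[0][1] = 9 + -4 = 5, A[1][1] + B[1][1] = -2 + 9 = 7) = 5 (attained at k = 0)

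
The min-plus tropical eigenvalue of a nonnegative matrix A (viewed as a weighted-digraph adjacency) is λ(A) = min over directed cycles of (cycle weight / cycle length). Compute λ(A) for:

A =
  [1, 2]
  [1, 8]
λ(A) = 1

Enumerate directed cycles and compute their means (weight / length). Sample:
  cycle 0 → 0: weight = 1, length = 1, mean = 1/1 ≈ 1.000
  cycle 1 → 1: weight = 8, length = 1, mean = 8/1 ≈ 8.000
  cycle 0 → 1 → 0: weight = 3, length = 2, mean = 3/2 ≈ 1.500
  cycle 1 → 0 → 1: weight = 3, length = 2, mean = 3/2 ≈ 1.500
Minimum mean = 1.000, attained e.g. along the cycle 0 → 0 with weight 1 and length 1. So λ(A) = 1/1 = 1.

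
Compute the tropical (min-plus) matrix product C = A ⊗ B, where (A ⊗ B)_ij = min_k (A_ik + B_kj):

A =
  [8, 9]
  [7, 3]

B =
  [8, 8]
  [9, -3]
A ⊗ B =
  [16, 6]
  [12, 0]

Apply the min-plus product entry-by-entry:
  C[0][0] = min over k of (A[0][0] + B[0][0] = 8 + 8 = 16, A[0][1] + B[1][0] = 9 + 9 = 18) = 16 (attained at k = 0)
  C[0][1] = min over k of (A[0][0] + B[0][1] = 8 + 8 = 16, A[0][1] + B[1][1] = 9 + -3 = 6) = 6 (attained at k = 1)
  C[1][0] = min over k of (A[1][0] + B[0][0] = 7 + 8 = 15, A[1][1] + B[1][0] = 3 + 9 = 12) = 12 (attained at k = 1)
  C[1][1] = min over k of (A[1][0] + B[0][1] = 7 + 8 = 15, A[1][1] + B[1][1] = 3 + -3 = 0) = 0 (attained at k = 1)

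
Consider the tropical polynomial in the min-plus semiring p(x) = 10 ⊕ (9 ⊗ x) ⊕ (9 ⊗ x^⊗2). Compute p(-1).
p(-1) = 7

A tropical monomial a ⊗ x^⊗i evaluates to a + i · x. Evaluating each term at x = -1:
  Term 0 contributes 10 + 0 · -1 = 10
  Term 1 contributes 9 + 1 · -1 = 8
  Term 2 contributes 9 + 2 · -1 = 7
p(-1) = ⊕ of these = min[10, 8, 7] = 7.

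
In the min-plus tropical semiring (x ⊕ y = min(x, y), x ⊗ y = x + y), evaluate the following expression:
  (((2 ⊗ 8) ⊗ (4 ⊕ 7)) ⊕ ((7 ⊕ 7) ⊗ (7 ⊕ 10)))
(((2 ⊗ 8) ⊗ (4 ⊕ 7)) ⊕ ((7 ⊕ 7) ⊗ (7 ⊕ 10))) = 14

Expand innermost to outermost. Recall ⊕ takes the minimum of its arguments and ⊗ takes their sum. Working out the expression (((2 ⊗ 8) ⊗ (4 ⊕ 7)) ⊕ ((7 ⊕ 7) ⊗ (7 ⊕ 10))) gives 14.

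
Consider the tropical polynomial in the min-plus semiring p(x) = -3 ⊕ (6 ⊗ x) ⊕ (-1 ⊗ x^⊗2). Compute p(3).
p(3) = -3

A tropical monomial a ⊗ x^⊗i evaluates to a + i · x. Evaluating each term at x = 3:
  Term 0 contributes -3 + 0 · 3 = -3
  Term 1 contributes 6 + 1 · 3 = 9
  Term 2 contributes -1 + 2 · 3 = 5
p(3) = ⊕ of these = min[-3, 9, 5] = -3.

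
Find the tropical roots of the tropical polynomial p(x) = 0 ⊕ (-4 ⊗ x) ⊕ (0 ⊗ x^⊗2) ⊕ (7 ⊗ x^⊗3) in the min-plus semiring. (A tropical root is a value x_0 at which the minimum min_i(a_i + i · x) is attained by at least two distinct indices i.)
Roots: {-7, -4, 4}

Each tropical root is a break point of the lower envelope of the lines y = a_i + i · x (there are 4 lines, with slopes 0, 1, ..., 3). Only the lines that attain the minimum somewhere contribute to roots; other lines are dominated. Here the surviving (envelope) indices are i = 3, i = 2, i = 1, i = 0.
Intersections between consecutive envelope lines give the roots: for adjacent envelope indices i < j the intersection is x = (a_i − a_j) / (j − i). Reading off the sorted break points: {-7, -4, 4}.
Verification: at each break x_0, at least two indices attain the minimum of min_i(a_i + i · x_0).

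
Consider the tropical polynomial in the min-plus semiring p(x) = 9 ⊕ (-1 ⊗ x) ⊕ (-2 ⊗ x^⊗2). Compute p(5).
p(5) = 4

A tropical monomial a ⊗ x^⊗i evaluates to a + i · x. Evaluating each term at x = 5:
  Term 0 contributes 9 + 0 · 5 = 9
  Term 1 contributes -1 + 1 · 5 = 4
  Term 2 contributes -2 + 2 · 5 = 8
p(5) = ⊕ of these = min[9, 4, 8] = 4.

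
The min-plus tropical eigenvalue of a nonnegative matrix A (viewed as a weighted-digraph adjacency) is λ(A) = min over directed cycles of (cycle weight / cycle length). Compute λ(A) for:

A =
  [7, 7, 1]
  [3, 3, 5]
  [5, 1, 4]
λ(A) = 5/3

Enumerate directed cycles and compute their means (weight / length). Sample:
  cycle 0 → 0: weight = 7, length = 1, mean = 7/1 ≈ 7.000
  cycle 1 → 1: weight = 3, length = 1, mean = 3/1 ≈ 3.000
  cycle 2 → 2: weight = 4, length = 1, mean = 4/1 ≈ 4.000
  cycle 0 → 1 → 0: weight = 10, length = 2, mean = 10/2 ≈ 5.000
  cycle 0 → 2 → 0: weight = 6, length = 2, mean = 6/2 ≈ 3.000
  cycle 1 → 0 → 1: weight = 10, length = 2, mean = 10/2 ≈ 5.000
Minimum mean = 1.667, attained e.g. along the cycle 0 → 2 → 1 → 0 with weight 5 and length 3. So λ(A) = 5/3 = 5/3.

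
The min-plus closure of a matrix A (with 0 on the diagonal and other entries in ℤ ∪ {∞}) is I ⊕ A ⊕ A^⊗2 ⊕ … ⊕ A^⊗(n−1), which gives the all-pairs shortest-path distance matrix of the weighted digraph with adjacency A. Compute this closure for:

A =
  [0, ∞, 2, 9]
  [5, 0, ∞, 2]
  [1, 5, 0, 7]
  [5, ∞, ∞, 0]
Closure =
  [0, 7, 2, 9]
  [5, 0, 7, 2]
  [1, 5, 0, 7]
  [5, 12, 7, 0]

This is the Floyd-Warshall all-pairs shortest-path computation. For each intermediate vertex k = 0, 1, …, 3, update dist[i][j] ← min(dist[i][j], dist[i][k] + dist[k][j]). The final matrix gives, for each (i, j), the minimum total weight of any directed path from i to j (possibly empty when i = j).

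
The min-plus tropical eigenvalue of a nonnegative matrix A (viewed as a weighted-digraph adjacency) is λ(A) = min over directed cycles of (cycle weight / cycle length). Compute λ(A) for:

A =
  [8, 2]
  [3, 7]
λ(A) = 5/2

Enumerate directed cycles and compute their means (weight / length). Sample:
  cycle 0 → 0: weight = 8, length = 1, mean = 8/1 ≈ 8.000
  cycle 1 → 1: weight = 7, length = 1, mean = 7/1 ≈ 7.000
  cycle 0 → 1 → 0: weight = 5, length = 2, mean = 5/2 ≈ 2.500
  cycle 1 → 0 → 1: weight = 5, length = 2, mean = 5/2 ≈ 2.500
Minimum mean = 2.500, attained e.g. along the cycle 0 → 1 → 0 with weight 5 and length 2. So λ(A) = 5/2 = 5/2.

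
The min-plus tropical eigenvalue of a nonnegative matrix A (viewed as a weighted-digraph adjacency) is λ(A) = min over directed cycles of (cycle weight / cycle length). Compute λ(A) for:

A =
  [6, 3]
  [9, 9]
λ(A) = 6

Enumerate directed cycles and compute their means (weight / length). Sample:
  cycle 0 → 0: weight = 6, length = 1, mean = 6/1 ≈ 6.000
  cycle 1 → 1: weight = 9, length = 1, mean = 9/1 ≈ 9.000
  cycle 0 → 1 → 0: weight = 12, length = 2, mean = 12/2 ≈ 6.000
  cycle 1 → 0 → 1: weight = 12, length = 2, mean = 12/2 ≈ 6.000
Minimum mean = 6.000, attained e.g. along the cycle 0 → 0 with weight 6 and length 1. So λ(A) = 6/1 = 6.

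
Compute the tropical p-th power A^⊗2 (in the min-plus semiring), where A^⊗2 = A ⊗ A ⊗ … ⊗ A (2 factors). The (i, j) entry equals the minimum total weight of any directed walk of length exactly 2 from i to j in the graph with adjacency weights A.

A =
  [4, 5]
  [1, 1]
A^⊗2 =
  [6, 6]
  [2, 2]

Each entry (A^⊗2)_ij equals the minimum over all length-2 walks i = v_0 → v_1 → … → v_2 = j of Σ_t A[v_t][v_{t+1}]. For example, for (i, j) = (0, 1) we minimise over 2 possible intermediate vertex sequences; the minimum is 6, attained along the walk 0 → 1 → 1.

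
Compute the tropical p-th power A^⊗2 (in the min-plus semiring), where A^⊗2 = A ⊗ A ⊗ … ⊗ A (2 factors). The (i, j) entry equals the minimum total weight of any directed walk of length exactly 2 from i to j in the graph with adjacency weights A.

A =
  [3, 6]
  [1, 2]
A^⊗2 =
  [6, 8]
  [3, 4]

Each entry (A^⊗2)_ij equals the minimum over all length-2 walks i = v_0 → v_1 → … → v_2 = j of Σ_t A[v_t][v_{t+1}]. For example, for (i, j) = (0, 1) we minimise over 2 possible intermediate vertex sequences; the minimum is 8, attained along the walk 0 → 1 → 1.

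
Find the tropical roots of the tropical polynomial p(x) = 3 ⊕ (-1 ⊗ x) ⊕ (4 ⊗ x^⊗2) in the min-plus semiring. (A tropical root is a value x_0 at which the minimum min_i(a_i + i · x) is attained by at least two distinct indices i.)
Roots: {-5, 4}

Each tropical root is a break point of the lower envelope of the lines y = a_i + i · x (there are 3 lines, with slopes 0, 1, ..., 2). Only the lines that attain the minimum somewhere contribute to roots; other lines are dominated. Here the surviving (envelope) indices are i = 2, i = 1, i = 0.
Intersections between consecutive envelope lines give the roots: for adjacent envelope indices i < j the intersection is x = (a_i − a_j) / (j − i). Reading off the sorted break points: {-5, 4}.
Verification: at each break x_0, at least two indices attain the minimum of min_i(a_i + i · x_0).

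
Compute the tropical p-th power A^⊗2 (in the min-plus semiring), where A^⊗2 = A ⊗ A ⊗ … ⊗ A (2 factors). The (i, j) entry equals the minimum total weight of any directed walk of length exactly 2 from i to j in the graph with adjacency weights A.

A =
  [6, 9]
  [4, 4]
A^⊗2 =
  [12, 13]
  [8, 8]

Each entry (A^⊗2)_ij equals the minimum over all length-2 walks i = v_0 → v_1 → … → v_2 = j of Σ_t A[v_t][v_{t+1}]. For example, for (i, j) = (0, 1) we minimise over 2 possible intermediate vertex sequences; the minimum is 13, attained along the walk 0 → 1 → 1.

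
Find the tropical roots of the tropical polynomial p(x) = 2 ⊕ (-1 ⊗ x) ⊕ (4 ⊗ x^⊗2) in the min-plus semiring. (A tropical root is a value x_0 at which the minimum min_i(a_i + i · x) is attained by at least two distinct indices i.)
Roots: {-5, 3}

Each tropical root is a break point of the lower envelope of the lines y = a_i + i · x (there are 3 lines, with slopes 0, 1, ..., 2). Only the lines that attain the minimum somewhere contribute to roots; other lines are dominated. Here the surviving (envelope) indices are i = 2, i = 1, i = 0.
Intersections between consecutive envelope lines give the roots: for adjacent envelope indices i < j the intersection is x = (a_i − a_j) / (j − i). Reading off the sorted break points: {-5, 3}.
Verification: at each break x_0, at least two indices attain the minimum of min_i(a_i + i · x_0).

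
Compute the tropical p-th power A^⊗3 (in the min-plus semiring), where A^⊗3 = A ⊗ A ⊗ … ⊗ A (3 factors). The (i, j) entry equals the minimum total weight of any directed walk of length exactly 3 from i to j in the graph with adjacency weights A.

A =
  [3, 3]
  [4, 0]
A^⊗3 =
  [7, 3]
  [4, 0]

Each entry (A^⊗3)_ij equals the minimum over all length-3 walks i = v_0 → v_1 → … → v_3 = j of Σ_t A[v_t][v_{t+1}]. For example, for (i, j) = (0, 1) we minimise over 4 possible intermediate vertex sequences; the minimum is 3, attained along the walk 0 → 1 → 1 → 1.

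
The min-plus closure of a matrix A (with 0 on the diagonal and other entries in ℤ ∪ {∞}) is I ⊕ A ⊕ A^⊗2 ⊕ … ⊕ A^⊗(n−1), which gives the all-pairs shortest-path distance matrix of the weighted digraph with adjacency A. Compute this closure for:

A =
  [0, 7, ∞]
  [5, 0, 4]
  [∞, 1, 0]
Closure =
  [0, 7, 11]
  [5, 0, 4]
  [6, 1, 0]

This is the Floyd-Warshall all-pairs shortest-path computation. For each intermediate vertex k = 0, 1, …, 2, update dist[i][j] ← min(dist[i][j], dist[i][k] + dist[k][j]). The final matrix gives, for each (i, j), the minimum total weight of any directed path from i to j (possibly empty when i = j).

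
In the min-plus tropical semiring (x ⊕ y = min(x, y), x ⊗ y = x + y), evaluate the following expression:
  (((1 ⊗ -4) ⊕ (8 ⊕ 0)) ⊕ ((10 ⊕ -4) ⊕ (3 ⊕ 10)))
(((1 ⊗ -4) ⊕ (8 ⊕ 0)) ⊕ ((10 ⊕ -4) ⊕ (3 ⊕ 10))) = -4

Expand innermost to outermost. Recall ⊕ takes the minimum of its arguments and ⊗ takes their sum. Working out the expression (((1 ⊗ -4) ⊕ (8 ⊕ 0)) ⊕ ((10 ⊕ -4) ⊕ (3 ⊕ 10))) gives -4.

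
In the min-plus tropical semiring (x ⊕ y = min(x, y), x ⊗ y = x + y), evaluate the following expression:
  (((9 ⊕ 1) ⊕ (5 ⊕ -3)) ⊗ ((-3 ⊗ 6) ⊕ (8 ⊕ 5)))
(((9 ⊕ 1) ⊕ (5 ⊕ -3)) ⊗ ((-3 ⊗ 6) ⊕ (8 ⊕ 5))) = 0

Expand innermost to outermost. Recall ⊕ takes the minimum of its arguments and ⊗ takes their sum. Working out the expression (((9 ⊕ 1) ⊕ (5 ⊕ -3)) ⊗ ((-3 ⊗ 6) ⊕ (8 ⊕ 5))) gives 0.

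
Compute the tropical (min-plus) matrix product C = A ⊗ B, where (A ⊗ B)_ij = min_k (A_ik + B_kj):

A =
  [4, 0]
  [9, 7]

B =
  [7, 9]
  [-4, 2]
A ⊗ B =
  [-4, 2]
  [3, 9]

Apply the min-plus product entry-by-entry:
  C[0][0] = min over k of (A[0][0] + B[0][0] = 4 + 7 = 11, A[0][1] + B[1][0] = 0 + -4 = -4) = -4 (attained at k = 1)
  C[0][1] = min over k of (A[0][0] + B[0][1] = 4 + 9 = 13, A[0][1] + B[1][1] = 0 + 2 = 2) = 2 (attained at k = 1)
  C[1][0] = min over k of (A[1][0] + B[0][0] = 9 + 7 = 16, A[1][1] + B[1][0] = 7 + -4 = 3) = 3 (attained at k = 1)
  C[1][1] = min over k of (A[1][0] + B[0][1] = 9 + 9 = 18, A[1][1] + B[1][1] = 7 + 2 = 9) = 9 (attained at k = 1)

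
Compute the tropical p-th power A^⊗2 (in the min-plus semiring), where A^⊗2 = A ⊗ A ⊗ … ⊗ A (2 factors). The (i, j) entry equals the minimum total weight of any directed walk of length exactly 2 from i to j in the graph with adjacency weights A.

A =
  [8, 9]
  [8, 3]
A^⊗2 =
  [16, 12]
  [11, 6]

Each entry (A^⊗2)_ij equals the minimum over all length-2 walks i = v_0 → v_1 → … → v_2 = j of Σ_t A[v_t][v_{t+1}]. For example, for (i, j) = (0, 1) we minimise over 2 possible intermediate vertex sequences; the minimum is 12, attained along the walk 0 → 1 → 1.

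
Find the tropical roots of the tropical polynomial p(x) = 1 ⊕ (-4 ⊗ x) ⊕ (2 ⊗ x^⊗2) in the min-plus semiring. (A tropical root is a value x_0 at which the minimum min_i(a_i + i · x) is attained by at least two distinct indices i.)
Roots: {-6, 5}

Each tropical root is a break point of the lower envelope of the lines y = a_i + i · x (there are 3 lines, with slopes 0, 1, ..., 2). Only the lines that attain the minimum somewhere contribute to roots; other lines are dominated. Here the surviving (envelope) indices are i = 2, i = 1, i = 0.
Intersections between consecutive envelope lines give the roots: for adjacent envelope indices i < j the intersection is x = (a_i − a_j) / (j − i). Reading off the sorted break points: {-6, 5}.
Verification: at each break x_0, at least two indices attain the minimum of min_i(a_i + i · x_0).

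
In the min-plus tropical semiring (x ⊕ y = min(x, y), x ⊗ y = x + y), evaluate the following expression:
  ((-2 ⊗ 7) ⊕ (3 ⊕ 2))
((-2 ⊗ 7) ⊕ (3 ⊕ 2)) = 2

Expand innermost to outermost. Recall ⊕ takes the minimum of its arguments and ⊗ takes their sum. Working out the expression ((-2 ⊗ 7) ⊕ (3 ⊕ 2)) gives 2.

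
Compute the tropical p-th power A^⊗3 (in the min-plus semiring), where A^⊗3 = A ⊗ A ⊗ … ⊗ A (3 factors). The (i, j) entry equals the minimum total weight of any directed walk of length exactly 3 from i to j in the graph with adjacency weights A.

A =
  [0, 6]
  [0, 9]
A^⊗3 =
  [0, 6]
  [0, 6]

Each entry (A^⊗3)_ij equals the minimum over all length-3 walks i = v_0 → v_1 → … → v_3 = j of Σ_t A[v_t][v_{t+1}]. For example, for (i, j) = (0, 1) we minimise over 4 possible intermediate vertex sequences; the minimum is 6, attained along the walk 0 → 0 → 0 → 1.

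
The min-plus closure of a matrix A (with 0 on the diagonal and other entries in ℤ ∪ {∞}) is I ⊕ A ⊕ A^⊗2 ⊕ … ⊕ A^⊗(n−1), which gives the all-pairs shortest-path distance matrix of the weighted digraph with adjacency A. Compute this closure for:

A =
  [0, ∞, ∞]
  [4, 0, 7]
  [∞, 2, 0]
Closure =
  [0, ∞, ∞]
  [4, 0, 7]
  [6, 2, 0]

This is the Floyd-Warshall all-pairs shortest-path computation. For each intermediate vertex k = 0, 1, …, 2, update dist[i][j] ← min(dist[i][j], dist[i][k] + dist[k][j]). The final matrix gives, for each (i, j), the minimum total weight of any directed path from i to j (possibly empty when i = j).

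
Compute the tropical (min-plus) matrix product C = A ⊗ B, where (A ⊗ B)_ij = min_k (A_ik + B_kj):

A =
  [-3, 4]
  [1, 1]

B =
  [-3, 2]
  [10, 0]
A ⊗ B =
  [-6, -1]
  [-2, 1]

Apply the min-plus product entry-by-entry:
  C[0][0] = min over k of (A[0][0] + B[0][0] = -3 + -3 = -6, A[0][1] + B[1][0] = 4 + 10 = 14) = -6 (attained at k = 0)
  C[0][1] = min over k of (A[0][0] + B[0][1] = -3 + 2 = -1, A[0][1] + B[1][1] = 4 + 0 = 4) = -1 (attained at k = 0)
  C[1][0] = min over k of (A[1][0] + B[0][0] = 1 + -3 = -2, A[1][1] + B[1][0] = 1 + 10 = 11) = -2 (attained at k = 0)
  C[1][1] = min over k of (A[1][0] + B[0][1] = 1 + 2 = 3, A[1][1] + B[1][1] = 1 + 0 = 1) = 1 (attained at k = 1)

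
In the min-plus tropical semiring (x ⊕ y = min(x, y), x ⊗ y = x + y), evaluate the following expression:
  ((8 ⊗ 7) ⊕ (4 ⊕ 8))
((8 ⊗ 7) ⊕ (4 ⊕ 8)) = 4

Expand innermost to outermost. Recall ⊕ takes the minimum of its arguments and ⊗ takes their sum. Working out the expression ((8 ⊗ 7) ⊕ (4 ⊕ 8)) gives 4.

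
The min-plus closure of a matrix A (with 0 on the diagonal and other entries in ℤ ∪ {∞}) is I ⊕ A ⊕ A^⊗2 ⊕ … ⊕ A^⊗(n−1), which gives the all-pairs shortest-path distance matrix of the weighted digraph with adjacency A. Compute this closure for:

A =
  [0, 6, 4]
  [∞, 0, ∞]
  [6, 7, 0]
Closure =
  [0, 6, 4]
  [∞, 0, ∞]
  [6, 7, 0]

This is the Floyd-Warshall all-pairs shortest-path computation. For each intermediate vertex k = 0, 1, …, 2, update dist[i][j] ← min(dist[i][j], dist[i][k] + dist[k][j]). The final matrix gives, for each (i, j), the minimum total weight of any directed path from i to j (possibly empty when i = j).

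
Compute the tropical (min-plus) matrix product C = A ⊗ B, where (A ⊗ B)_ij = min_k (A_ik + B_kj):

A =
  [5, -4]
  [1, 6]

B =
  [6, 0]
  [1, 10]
A ⊗ B =
  [-3, 5]
  [7, 1]

Apply the min-plus product entry-by-entry:
  C[0][0] = min over k of (A[0][0] + B[0][0] = 5 + 6 = 11, A[0][1] + B[1][0] = -4 + 1 = -3) = -3 (attained at k = 1)
  C[0][1] = min over k of (A[0][0] + B[0][1] = 5 + 0 = 5, A[0][1] + B[1][1] = -4 + 10 = 6) = 5 (attained at k = 0)
  C[1][0] = min over k of (A[1][0] + B[0][0] = 1 + 6 = 7, A[1][1] + B[1][0] = 6 + 1 = 7) = 7 (attained at k = 0)
  C[1][1] = min over k of (A[1][0] + B[0][1] = 1 + 0 = 1, A[1][1] + B[1][1] = 6 + 10 = 16) = 1 (attained at k = 0)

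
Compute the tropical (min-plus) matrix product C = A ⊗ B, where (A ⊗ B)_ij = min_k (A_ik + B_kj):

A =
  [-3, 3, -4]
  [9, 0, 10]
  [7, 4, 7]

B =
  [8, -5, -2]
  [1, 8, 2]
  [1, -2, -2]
A ⊗ B =
  [-3, -8, -6]
  [1, 4, 2]
  [5, 2, 5]

Apply the min-plus product entry-by-entry:
  C[0][0] = min over k of (A[0][0] + B[0][0] = -3 + 8 = 5, A[0][1] + B[1][0] = 3 + 1 = 4, A[0][2] + B[2][0] = -4 + 1 = -3) = -3 (attained at k = 2)
  C[0][1] = min over k of (A[0][0] + B[0][1] = -3 + -5 = -8, A[0][1] + B[1][1] = 3 + 8 = 11, A[0][2] + B[2][1] = -4 + -2 = -6) = -8 (attained at k = 0)
  C[0][2] = min over k of (A[0][0] + B[0][2] = -3 + -2 = -5, A[0][1] + B[1][2] = 3 + 2 = 5, A[0][2] + B[2][2] = -4 + -2 = -6) = -6 (attained at k = 2)
  C[1][0] = min over k of (A[1][0] + B[0][0] = 9 + 8 = 17, A[1][1] + B[1][0] = 0 + 1 = 1, A[1][2] + B[2][0] = 10 + 1 = 11) = 1 (attained at k = 1)
  C[1][1] = min over k of (A[1][0] + B[0][1] = 9 + -5 = 4, A[1][1] + B[1][1] = 0 + 8 = 8, A[1][2] + B[2][1] = 10 + -2 = 8) = 4 (attained at k = 0)
  C[1][2] = min over k of (A[1][0] + B[0][2] = 9 + -2 = 7, A[1][1] + B[1][2] = 0 + 2 = 2, A[1][2] + B[2][2] = 10 + -2 = 8) = 2 (attained at k = 1)
  C[2][0] = min over k of (A[2][0] + B[0][0] = 7 + 8 = 15, A[2][1] + B[1][0] = 4 + 1 = 5, A[2][2] + B[2][0] = 7 + 1 = 8) = 5 (attained at k = 1)
  C[2][1] = min over k of (A[2][0] + B[0][1] = 7 + -5 = 2, A[2][1] + B[1][1] = 4 + 8 = 12, A[2][2] + B[2][1] = 7 + -2 = 5) = 2 (attained at k = 0)
  C[2][2] = min over k of (A[2][0] + B[0][2] = 7 + -2 = 5, A[2][1] + B[1][2] = 4 + 2 = 6, A[2][2] + B[2][2] = 7 + -2 = 5) = 5 (attained at k = 0)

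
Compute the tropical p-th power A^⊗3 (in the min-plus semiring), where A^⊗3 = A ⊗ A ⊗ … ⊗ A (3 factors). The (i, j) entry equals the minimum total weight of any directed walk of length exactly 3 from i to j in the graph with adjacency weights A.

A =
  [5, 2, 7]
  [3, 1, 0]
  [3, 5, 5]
A^⊗3 =
  [5, 4, 3]
  [4, 3, 2]
  [8, 6, 5]

Each entry (A^⊗3)_ij equals the minimum over all length-3 walks i = v_0 → v_1 → … → v_3 = j of Σ_t A[v_t][v_{t+1}]. For example, for (i, j) = (0, 2) we minimise over 9 possible intermediate vertex sequences; the minimum is 3, attained along the walk 0 → 1 → 1 → 2.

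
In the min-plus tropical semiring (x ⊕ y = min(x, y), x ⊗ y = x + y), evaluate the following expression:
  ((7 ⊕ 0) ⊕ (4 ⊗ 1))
((7 ⊕ 0) ⊕ (4 ⊗ 1)) = 0

Expand innermost to outermost. Recall ⊕ takes the minimum of its arguments and ⊗ takes their sum. Working out the expression ((7 ⊕ 0) ⊕ (4 ⊗ 1)) gives 0.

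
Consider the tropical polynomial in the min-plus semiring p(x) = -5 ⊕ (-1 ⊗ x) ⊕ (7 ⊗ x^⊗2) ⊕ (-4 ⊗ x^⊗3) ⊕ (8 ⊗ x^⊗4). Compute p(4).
p(4) = -5

A tropical monomial a ⊗ x^⊗i evaluates to a + i · x. Evaluating each term at x = 4:
  Term 0 contributes -5 + 0 · 4 = -5
  Term 1 contributes -1 + 1 · 4 = 3
  Term 2 contributes 7 + 2 · 4 = 15
  Term 3 contributes -4 + 3 · 4 = 8
  Term 4 contributes 8 + 4 · 4 = 24
p(4) = ⊕ of these = min[-5, 3, 15, 8, 24] = -5.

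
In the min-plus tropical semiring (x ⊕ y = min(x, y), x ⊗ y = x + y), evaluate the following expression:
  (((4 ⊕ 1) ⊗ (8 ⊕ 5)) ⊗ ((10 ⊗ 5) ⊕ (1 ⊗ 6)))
(((4 ⊕ 1) ⊗ (8 ⊕ 5)) ⊗ ((10 ⊗ 5) ⊕ (1 ⊗ 6))) = 13

Expand innermost to outermost. Recall ⊕ takes the minimum of its arguments and ⊗ takes their sum. Working out the expression (((4 ⊕ 1) ⊗ (8 ⊕ 5)) ⊗ ((10 ⊗ 5) ⊕ (1 ⊗ 6))) gives 13.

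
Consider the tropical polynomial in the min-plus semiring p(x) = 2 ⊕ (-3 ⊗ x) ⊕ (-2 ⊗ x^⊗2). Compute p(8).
p(8) = 2

A tropical monomial a ⊗ x^⊗i evaluates to a + i · x. Evaluating each term at x = 8:
  Term 0 contributes 2 + 0 · 8 = 2
  Term 1 contributes -3 + 1 · 8 = 5
  Term 2 contributes -2 + 2 · 8 = 14
p(8) = ⊕ of these = min[2, 5, 14] = 2.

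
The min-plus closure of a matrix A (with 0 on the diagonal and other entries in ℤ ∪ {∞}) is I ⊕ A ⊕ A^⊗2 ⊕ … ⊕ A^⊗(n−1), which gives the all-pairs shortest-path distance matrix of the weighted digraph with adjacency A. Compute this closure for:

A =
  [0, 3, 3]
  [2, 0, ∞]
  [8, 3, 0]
Closure =
  [0, 3, 3]
  [2, 0, 5]
  [5, 3, 0]

This is the Floyd-Warshall all-pairs shortest-path computation. For each intermediate vertex k = 0, 1, …, 2, update dist[i][j] ← min(dist[i][j], dist[i][k] + dist[k][j]). The final matrix gives, for each (i, j), the minimum total weight of any directed path from i to j (possibly empty when i = j).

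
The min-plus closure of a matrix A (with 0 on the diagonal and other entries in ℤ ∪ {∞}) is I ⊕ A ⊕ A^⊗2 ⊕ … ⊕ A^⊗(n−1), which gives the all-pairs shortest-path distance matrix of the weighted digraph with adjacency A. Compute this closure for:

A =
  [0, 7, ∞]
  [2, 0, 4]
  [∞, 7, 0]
Closure =
  [0, 7, 11]
  [2, 0, 4]
  [9, 7, 0]

This is the Floyd-Warshall all-pairs shortest-path computation. For each intermediate vertex k = 0, 1, …, 2, update dist[i][j] ← min(dist[i][j], dist[i][k] + dist[k][j]). The final matrix gives, for each (i, j), the minimum total weight of any directed path from i to j (possibly empty when i = j).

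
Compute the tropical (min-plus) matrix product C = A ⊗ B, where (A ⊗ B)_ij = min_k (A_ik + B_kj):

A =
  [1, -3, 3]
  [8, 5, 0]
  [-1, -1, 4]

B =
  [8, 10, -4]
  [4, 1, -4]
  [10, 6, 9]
A ⊗ B =
  [1, -2, -7]
  [9, 6, 1]
  [3, 0, -5]

Apply the min-plus product entry-by-entry:
  C[0][0] = min over k of (A[0][0] + B[0][0] = 1 + 8 = 9, A[0][1] + B[1][0] = -3 + 4 = 1, A[0][2] + B[2][0] = 3 + 10 = 13) = 1 (attained at k = 1)
  C[0][1] = min over k of (A[0][0] + B[0][1] = 1 + 10 = 11, A[0][1] + B[1][1] = -3 + 1 = -2, A[0][2] + B[2][1] = 3 + 6 = 9) = -2 (attained at k = 1)
  C[0][2] = min over k of (A[0][0] + B[0][2] = 1 + -4 = -3, A[0][1] + B[1][2] = -3 + -4 = -7, A[0][2] + B[2][2] = 3 + 9 = 12) = -7 (attained at k = 1)
  C[1][0] = min over k of (A[1][0] + B[0][0] = 8 + 8 = 16, A[1][1] + B[1][0] = 5 + 4 = 9, A[1][2] + B[2][0] = 0 + 10 = 10) = 9 (attained at k = 1)
  C[1][1] = min over k of (A[1][0] + B[0][1] = 8 + 10 = 18, A[1][1] + B[1][1] = 5 + 1 = 6, A[1][2] + B[2][1] = 0 + 6 = 6) = 6 (attained at k = 1)
  C[1][2] = min over k of (A[1][0] + B[0][2] = 8 + -4 = 4, A[1][1] + B[1][2] = 5 + -4 = 1, A[1][2] + B[2][2] = 0 + 9 = 9) = 1 (attained at k = 1)
  C[2][0] = min over k of (A[2][0] + B[0][0] = -1 + 8 = 7, A[2][1] + B[1][0] = -1 + 4 = 3, A[2][2] + B[2][0] = 4 + 10 = 14) = 3 (attained at k = 1)
  C[2][1] = min over k of (A[2][0] + B[0][1] = -1 + 10 = 9, A[2][1] + B[1][1] = -1 + 1 = 0, A[2][2] + B[2][1] = 4 + 6 = 10) = 0 (attained at k = 1)
  C[2][2] = min over k of (A[2][0] + B[0][2] = -1 + -4 = -5, A[2][1] + B[1][2] = -1 + -4 = -5, A[2][2] + B[2][2] = 4 + 9 = 13) = -5 (attained at k = 0)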